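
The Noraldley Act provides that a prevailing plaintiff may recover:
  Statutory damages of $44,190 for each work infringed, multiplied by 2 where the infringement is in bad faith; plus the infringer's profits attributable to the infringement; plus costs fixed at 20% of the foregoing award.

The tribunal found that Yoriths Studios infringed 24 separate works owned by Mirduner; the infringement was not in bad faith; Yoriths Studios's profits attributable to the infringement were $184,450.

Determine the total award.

$1,494,012

Statutory damages: 24 × $44,190 = $1,060,560
Infringement not in bad faith: no ×2 enhancement.
Combined award: $1,060,560 + $184,450 = $1,245,010
Costs: 20% of $1,245,010 = $249,002
Award plus costs: $1,245,010 + $249,002 = $1,494,012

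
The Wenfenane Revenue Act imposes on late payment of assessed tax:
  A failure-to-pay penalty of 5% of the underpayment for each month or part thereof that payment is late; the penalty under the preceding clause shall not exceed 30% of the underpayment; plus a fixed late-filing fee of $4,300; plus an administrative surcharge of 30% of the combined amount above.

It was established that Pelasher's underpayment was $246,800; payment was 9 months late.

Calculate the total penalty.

Accrued rate: 5% × 9 = 45%, capped at 30% → 30%
Failure-to-pay penalty: 30% of $246,800 = $74,040
Penalty before surcharge: $74,040 + $4,300 = $78,340
Administrative surcharge: 30% of $78,340 = $23,502
Total penalty: $78,340 + $23,502 = $101,842

Penalty: $101,842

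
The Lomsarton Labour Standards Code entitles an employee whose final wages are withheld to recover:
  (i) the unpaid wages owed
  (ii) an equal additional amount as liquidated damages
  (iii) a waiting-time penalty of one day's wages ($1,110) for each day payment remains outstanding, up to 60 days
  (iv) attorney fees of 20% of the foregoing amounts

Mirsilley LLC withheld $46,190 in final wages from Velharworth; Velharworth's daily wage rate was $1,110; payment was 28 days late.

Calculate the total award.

$148,152

Liquidated damages (equal amount): $46,190
Penalty days: min(28, 60) = 28
Waiting-time penalty: 28 × $1,110 = $31,080
Subtotal: $46,190 + $46,190 + $31,080 = $123,460
Attorney fees: 20% of $123,460 = $24,692
Total award: $123,460 + $24,692 = $148,152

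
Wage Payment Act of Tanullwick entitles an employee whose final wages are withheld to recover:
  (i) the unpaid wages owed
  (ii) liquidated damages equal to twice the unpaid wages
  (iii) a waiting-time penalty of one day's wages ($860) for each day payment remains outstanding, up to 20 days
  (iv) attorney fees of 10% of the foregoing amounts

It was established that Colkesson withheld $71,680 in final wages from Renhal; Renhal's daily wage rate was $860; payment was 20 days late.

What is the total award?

$255,464

Doubled: 2 × $71,680 = $143,360
Penalty days: min(20, 20) = 20
Waiting-time penalty: 20 × $860 = $17,200
Subtotal: $71,680 + $143,360 + $17,200 = $232,240
Attorney fees: 10% of $232,240 = $23,224
Total award: $232,240 + $23,224 = $255,464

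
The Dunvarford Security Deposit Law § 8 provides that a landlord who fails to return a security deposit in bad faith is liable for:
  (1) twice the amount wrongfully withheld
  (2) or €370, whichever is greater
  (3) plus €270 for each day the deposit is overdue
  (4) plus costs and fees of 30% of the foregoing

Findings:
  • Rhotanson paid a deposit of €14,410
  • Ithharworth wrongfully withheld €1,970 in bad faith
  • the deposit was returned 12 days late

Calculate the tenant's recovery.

Doubled: 2 × €1,970 = €3,940
Minimum €370: €3,940 meets the minimum, no increase.
Late-return penalty: 12 × €270 = €3,240
Damages plus late penalty: €3,940 + €3,240 = €7,180
Costs and fees: 30% of €7,180 = €2,154
Total recovery: €7,180 + €2,154 = €9,334

€9,334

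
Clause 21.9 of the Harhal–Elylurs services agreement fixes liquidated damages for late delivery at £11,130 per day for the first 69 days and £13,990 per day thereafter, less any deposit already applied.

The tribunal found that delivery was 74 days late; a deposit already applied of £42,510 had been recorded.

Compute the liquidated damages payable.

First 69 days: 69 × £11,130 = £767,970
Remaining days: (74 − 69) × £13,990 = £69,950
Accrued per-day damages: £767,970 + £69,950 = £837,920
Less deposit already applied: £837,920 − £42,510 = £795,410

£795,410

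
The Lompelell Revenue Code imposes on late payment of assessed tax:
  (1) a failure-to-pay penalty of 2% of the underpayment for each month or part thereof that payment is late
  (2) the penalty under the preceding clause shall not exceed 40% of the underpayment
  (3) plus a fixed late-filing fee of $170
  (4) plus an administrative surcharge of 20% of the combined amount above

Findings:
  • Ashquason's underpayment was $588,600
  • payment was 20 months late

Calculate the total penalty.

$282,732

Accrued rate: 2% × 20 = 40%, capped at 40% → 40%
Failure-to-pay penalty: 40% of $588,600 = $235,440
Penalty before surcharge: $235,440 + $170 = $235,610
Administrative surcharge: 20% of $235,610 = $47,122
Total penalty: $235,610 + $47,122 = $282,732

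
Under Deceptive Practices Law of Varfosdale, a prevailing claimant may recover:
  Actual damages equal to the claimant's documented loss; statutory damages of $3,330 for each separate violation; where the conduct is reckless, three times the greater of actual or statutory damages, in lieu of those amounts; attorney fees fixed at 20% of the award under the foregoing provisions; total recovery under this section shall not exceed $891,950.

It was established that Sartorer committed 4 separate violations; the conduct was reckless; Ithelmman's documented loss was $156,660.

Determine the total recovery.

Statutory damages: 4 × $3,330 = $13,320
Greater of actual damages ($156,660) or statutory damages ($13,320): $156,660
Trebled: 3 × $156,660 = $469,980
Attorney fees: 20% of $469,980 = $93,996
Total before cap: $469,980 + $93,996 = $563,976
Cap at $891,950: $563,976 is within the cap, no reduction.

$563,976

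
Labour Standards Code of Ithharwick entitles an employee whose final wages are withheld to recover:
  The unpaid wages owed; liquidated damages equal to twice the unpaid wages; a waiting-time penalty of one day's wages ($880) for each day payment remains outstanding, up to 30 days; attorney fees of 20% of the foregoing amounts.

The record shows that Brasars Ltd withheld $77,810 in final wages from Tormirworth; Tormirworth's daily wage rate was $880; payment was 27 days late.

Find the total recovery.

$308,628

Doubled: 2 × $77,810 = $155,620
Penalty days: min(27, 30) = 27
Waiting-time penalty: 27 × $880 = $23,760
Subtotal: $77,810 + $155,620 + $23,760 = $257,190
Attorney fees: 20% of $257,190 = $51,438
Total award: $257,190 + $51,438 = $308,628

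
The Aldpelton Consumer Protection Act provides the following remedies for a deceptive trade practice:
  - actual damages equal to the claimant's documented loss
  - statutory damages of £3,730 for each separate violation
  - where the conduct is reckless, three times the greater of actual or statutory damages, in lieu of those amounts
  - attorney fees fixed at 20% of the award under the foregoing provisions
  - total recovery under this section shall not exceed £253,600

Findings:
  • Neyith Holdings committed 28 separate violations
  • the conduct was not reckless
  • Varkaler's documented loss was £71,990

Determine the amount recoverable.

Statutory damages: 28 × £3,730 = £104,440
Conduct not reckless: the in-lieu enhancement does not apply.
Actual plus statutory damages: £71,990 + £104,440 = £176,430
Attorney fees: 20% of £176,430 = £35,286
Total before cap: £176,430 + £35,286 = £211,716
Cap at £253,600: £211,716 is within the cap, no reduction.

£211,716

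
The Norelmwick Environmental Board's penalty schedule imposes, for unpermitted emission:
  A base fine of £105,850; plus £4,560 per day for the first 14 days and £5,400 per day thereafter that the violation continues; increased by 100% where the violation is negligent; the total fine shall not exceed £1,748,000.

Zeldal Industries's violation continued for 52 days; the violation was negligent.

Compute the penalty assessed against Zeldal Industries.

£749,780

First 14 days: 14 × £4,560 = £63,840
Remaining days: (52 − 14) × £5,400 = £205,200
Per-day component: £63,840 + £205,200 = £269,040
Base plus per-day: £105,850 + £269,040 = £374,890
Enhancement: 100% of £374,890 = £374,890
Enhanced fine: £374,890 + £374,890 = £749,780
Cap at £1,748,000: £749,780 is within the cap, no reduction.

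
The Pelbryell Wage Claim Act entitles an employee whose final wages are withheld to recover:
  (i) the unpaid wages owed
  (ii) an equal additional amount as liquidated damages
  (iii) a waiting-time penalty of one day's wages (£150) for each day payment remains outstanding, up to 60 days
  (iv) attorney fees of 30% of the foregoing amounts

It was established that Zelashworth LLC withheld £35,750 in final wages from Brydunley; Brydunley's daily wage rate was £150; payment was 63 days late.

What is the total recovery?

£104,650

Liquidated damages (equal amount): £35,750
Penalty days: min(63, 60) = 60
Waiting-time penalty: 60 × £150 = £9,000
Subtotal: £35,750 + £35,750 + £9,000 = £80,500
Attorney fees: 30% of £80,500 = £24,150
Total award: £80,500 + £24,150 = £104,650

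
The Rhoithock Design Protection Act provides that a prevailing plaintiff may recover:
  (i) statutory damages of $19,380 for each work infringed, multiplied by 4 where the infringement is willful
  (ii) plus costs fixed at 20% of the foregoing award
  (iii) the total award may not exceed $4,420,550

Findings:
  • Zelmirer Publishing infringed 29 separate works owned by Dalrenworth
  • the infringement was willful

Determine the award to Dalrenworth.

Award: $2,697,696

Statutory damages: 29 × $19,380 = $562,020
Multiplied by 4: 4 × $562,020 = $2,248,080
Costs: 20% of $2,248,080 = $449,616
Award plus costs: $2,248,080 + $449,616 = $2,697,696
Cap at $4,420,550: $2,697,696 is within the cap, no reduction.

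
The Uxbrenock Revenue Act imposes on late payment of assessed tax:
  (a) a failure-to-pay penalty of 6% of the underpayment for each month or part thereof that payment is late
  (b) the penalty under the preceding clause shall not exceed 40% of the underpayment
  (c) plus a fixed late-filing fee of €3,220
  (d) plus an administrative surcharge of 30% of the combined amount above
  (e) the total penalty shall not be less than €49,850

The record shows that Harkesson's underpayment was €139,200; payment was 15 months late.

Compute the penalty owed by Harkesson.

€76,570

Accrued rate: 6% × 15 = 90%, capped at 40% → 40%
Failure-to-pay penalty: 40% of €139,200 = €55,680
Penalty before surcharge: €55,680 + €3,220 = €58,900
Administrative surcharge: 30% of €58,900 = €17,670
Total penalty: €58,900 + €17,670 = €76,570
Minimum €49,850: €76,570 meets the minimum, no increase.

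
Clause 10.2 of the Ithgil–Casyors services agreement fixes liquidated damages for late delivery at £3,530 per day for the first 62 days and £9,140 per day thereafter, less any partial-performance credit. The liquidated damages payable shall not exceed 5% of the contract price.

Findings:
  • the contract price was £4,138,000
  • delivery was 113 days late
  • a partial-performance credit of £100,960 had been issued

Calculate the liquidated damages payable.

£206,900

First 62 days: 62 × £3,530 = £218,860
Remaining days: (113 − 62) × £9,140 = £466,140
Accrued per-day damages: £218,860 + £466,140 = £685,000
Less partial-performance credit: £685,000 − £100,960 = £584,040
Cap: 5% of £4,138,000 = £206,900
Cap at £206,900: £584,040 exceeds the cap → £206,900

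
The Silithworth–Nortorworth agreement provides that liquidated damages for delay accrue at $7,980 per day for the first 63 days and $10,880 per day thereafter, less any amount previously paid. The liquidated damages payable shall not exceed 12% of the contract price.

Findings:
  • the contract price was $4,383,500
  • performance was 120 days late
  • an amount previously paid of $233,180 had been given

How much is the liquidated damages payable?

First 63 days: 63 × $7,980 = $502,740
Remaining days: (120 − 63) × $10,880 = $620,160
Accrued per-day damages: $502,740 + $620,160 = $1,122,900
Less amount previously paid: $1,122,900 − $233,180 = $889,720
Cap: 12% of $4,383,500 = $526,020
Cap at $526,020: $889,720 exceeds the cap → $526,020

$526,020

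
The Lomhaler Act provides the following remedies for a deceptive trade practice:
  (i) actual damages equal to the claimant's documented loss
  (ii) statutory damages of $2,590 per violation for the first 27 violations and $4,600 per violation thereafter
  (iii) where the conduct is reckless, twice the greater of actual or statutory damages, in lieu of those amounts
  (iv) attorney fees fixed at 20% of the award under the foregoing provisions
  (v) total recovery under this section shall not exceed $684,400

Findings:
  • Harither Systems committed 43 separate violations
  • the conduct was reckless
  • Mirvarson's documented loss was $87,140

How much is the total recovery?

$344,472

First 27 violations: 27 × $2,590 = $69,930
Remaining violations: (43 − 27) × $4,600 = $73,600
Statutory damages: $69,930 + $73,600 = $143,530
Greater of actual damages ($87,140) or statutory damages ($143,530): $143,530
Doubled: 2 × $143,530 = $287,060
Attorney fees: 20% of $287,060 = $57,412
Total before cap: $287,060 + $57,412 = $344,472
Cap at $684,400: $344,472 is within the cap, no reduction.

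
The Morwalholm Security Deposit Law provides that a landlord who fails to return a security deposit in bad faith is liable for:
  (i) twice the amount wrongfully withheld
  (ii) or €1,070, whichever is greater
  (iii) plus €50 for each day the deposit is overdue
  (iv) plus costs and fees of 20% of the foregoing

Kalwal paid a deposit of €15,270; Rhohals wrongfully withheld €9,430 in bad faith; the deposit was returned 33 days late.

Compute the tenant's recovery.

Recovery: €24,612

Doubled: 2 × €9,430 = €18,860
Minimum €1,070: €18,860 meets the minimum, no increase.
Late-return penalty: 33 × €50 = €1,650
Damages plus late penalty: €18,860 + €1,650 = €20,510
Costs and fees: 20% of €20,510 = €4,102
Total recovery: €20,510 + €4,102 = €24,612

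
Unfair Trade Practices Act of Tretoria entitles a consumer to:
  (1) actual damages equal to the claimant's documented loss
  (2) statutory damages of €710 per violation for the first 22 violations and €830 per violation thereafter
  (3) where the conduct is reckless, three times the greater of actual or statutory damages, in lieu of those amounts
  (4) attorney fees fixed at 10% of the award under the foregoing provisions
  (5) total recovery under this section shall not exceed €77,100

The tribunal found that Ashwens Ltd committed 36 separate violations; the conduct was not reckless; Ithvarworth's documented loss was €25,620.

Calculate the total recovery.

First 22 violations: 22 × €710 = €15,620
Remaining violations: (36 − 22) × €830 = €11,620
Statutory damages: €15,620 + €11,620 = €27,240
Conduct not reckless: the in-lieu enhancement does not apply.
Actual plus statutory damages: €25,620 + €27,240 = €52,860
Attorney fees: 10% of €52,860 = €5,286
Total before cap: €52,860 + €5,286 = €58,146
Cap at €77,100: €58,146 is within the cap, no reduction.

€58,146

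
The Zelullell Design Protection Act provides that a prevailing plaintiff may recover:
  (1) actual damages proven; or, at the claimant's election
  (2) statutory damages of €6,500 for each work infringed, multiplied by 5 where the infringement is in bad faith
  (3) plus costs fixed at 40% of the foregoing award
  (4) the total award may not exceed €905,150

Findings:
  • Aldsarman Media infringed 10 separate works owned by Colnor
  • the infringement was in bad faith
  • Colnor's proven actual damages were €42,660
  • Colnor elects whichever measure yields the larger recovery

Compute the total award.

Statutory damages: 10 × €6,500 = €65,000
Multiplied by 5: 5 × €65,000 = €325,000
Greater of actual damages (€42,660) or enhanced statutory damages (€325,000): €325,000
Costs: 40% of €325,000 = €130,000
Award plus costs: €325,000 + €130,000 = €455,000
Cap at €905,150: €455,000 is within the cap, no reduction.

€455,000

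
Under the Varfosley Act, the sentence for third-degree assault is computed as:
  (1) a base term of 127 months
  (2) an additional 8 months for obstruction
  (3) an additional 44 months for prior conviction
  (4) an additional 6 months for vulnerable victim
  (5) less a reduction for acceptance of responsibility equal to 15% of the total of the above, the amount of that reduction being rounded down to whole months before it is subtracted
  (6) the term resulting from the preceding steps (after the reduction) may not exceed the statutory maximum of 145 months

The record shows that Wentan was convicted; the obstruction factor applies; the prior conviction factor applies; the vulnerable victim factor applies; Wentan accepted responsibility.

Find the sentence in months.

Obstruction enhancement: +8 months
Prior conviction enhancement: +44 months
Vulnerable victim enhancement: +6 months
Adjusted term: 127 months + 8 months + 44 months + 6 months = 185 months
Acceptance of responsibility reduction: 15% of 185 months = 27 months (rounded down)
After reduction: 185 − 27 = 158 months
Cap at 145 months: 158 months exceeds the cap → 145 months

145 months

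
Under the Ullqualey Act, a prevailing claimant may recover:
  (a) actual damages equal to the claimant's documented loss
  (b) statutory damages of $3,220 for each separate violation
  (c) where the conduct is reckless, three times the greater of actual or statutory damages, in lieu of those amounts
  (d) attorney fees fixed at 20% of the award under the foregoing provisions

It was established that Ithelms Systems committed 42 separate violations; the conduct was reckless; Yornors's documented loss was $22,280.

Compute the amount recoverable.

Statutory damages: 42 × $3,220 = $135,240
Greater of actual damages ($22,280) or statutory damages ($135,240): $135,240
Trebled: 3 × $135,240 = $405,720
Attorney fees: 20% of $405,720 = $81,144
Total recovery: $405,720 + $81,144 = $486,864

$486,864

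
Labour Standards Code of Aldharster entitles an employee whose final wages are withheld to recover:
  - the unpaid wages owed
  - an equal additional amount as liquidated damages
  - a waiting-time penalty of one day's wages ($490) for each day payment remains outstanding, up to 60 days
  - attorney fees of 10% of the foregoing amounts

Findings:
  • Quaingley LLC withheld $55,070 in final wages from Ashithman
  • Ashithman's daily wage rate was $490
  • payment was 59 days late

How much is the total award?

$152,955

Liquidated damages (equal amount): $55,070
Penalty days: min(59, 60) = 59
Waiting-time penalty: 59 × $490 = $28,910
Subtotal: $55,070 + $55,070 + $28,910 = $139,050
Attorney fees: 10% of $139,050 = $13,905
Total award: $139,050 + $13,905 = $152,955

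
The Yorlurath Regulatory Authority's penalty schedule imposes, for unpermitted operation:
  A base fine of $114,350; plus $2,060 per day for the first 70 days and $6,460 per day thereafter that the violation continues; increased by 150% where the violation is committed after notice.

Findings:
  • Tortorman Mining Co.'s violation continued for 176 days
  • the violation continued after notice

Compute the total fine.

First 70 days: 70 × $2,060 = $144,200
Remaining days: (176 − 70) × $6,460 = $684,760
Per-day component: $144,200 + $684,760 = $828,960
Base plus per-day: $114,350 + $828,960 = $943,310
Enhancement: 150% of $943,310 = $1,414,965
Enhanced fine: $943,310 + $1,414,965 = $2,358,275

Civil penalty: $2,358,275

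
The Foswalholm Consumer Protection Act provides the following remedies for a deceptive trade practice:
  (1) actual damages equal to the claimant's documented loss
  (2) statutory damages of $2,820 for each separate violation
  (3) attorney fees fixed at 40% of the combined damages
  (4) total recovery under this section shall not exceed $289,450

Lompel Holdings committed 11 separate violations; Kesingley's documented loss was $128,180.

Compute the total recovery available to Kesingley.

Statutory damages: 11 × $2,820 = $31,020
Combined damages: $128,180 + $31,020 = $159,200
Attorney fees: 40% of $159,200 = $63,680
Total before cap: $159,200 + $63,680 = $222,880
Cap at $289,450: $222,880 is within the cap, no reduction.

Total recovery: $222,880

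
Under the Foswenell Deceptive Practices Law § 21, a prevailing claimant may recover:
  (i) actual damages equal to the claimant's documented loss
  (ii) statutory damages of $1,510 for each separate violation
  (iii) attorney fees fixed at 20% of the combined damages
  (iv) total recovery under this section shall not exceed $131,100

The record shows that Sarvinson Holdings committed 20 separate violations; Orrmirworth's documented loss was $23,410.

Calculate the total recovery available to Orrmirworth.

Statutory damages: 20 × $1,510 = $30,200
Combined damages: $23,410 + $30,200 = $53,610
Attorney fees: 20% of $53,610 = $10,722
Total before cap: $53,610 + $10,722 = $64,332
Cap at $131,100: $64,332 is within the cap, no reduction.

$64,332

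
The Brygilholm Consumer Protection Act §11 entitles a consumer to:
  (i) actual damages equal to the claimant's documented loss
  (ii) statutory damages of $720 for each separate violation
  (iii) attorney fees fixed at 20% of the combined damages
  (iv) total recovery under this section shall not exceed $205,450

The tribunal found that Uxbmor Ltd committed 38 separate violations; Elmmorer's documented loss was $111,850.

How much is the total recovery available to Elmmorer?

Statutory damages: 38 × $720 = $27,360
Combined damages: $111,850 + $27,360 = $139,210
Attorney fees: 20% of $139,210 = $27,842
Total before cap: $139,210 + $27,842 = $167,052
Cap at $205,450: $167,052 is within the cap, no reduction.

$167,052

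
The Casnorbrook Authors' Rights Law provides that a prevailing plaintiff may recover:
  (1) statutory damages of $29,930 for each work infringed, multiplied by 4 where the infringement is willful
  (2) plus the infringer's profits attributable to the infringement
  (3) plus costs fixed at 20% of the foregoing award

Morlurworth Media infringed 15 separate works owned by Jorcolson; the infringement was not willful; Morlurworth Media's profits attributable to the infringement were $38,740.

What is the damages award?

$585,228

Statutory damages: 15 × $29,930 = $448,950
Infringement not willful: no ×4 enhancement.
Combined award: $448,950 + $38,740 = $487,690
Costs: 20% of $487,690 = $97,538
Award plus costs: $487,690 + $97,538 = $585,228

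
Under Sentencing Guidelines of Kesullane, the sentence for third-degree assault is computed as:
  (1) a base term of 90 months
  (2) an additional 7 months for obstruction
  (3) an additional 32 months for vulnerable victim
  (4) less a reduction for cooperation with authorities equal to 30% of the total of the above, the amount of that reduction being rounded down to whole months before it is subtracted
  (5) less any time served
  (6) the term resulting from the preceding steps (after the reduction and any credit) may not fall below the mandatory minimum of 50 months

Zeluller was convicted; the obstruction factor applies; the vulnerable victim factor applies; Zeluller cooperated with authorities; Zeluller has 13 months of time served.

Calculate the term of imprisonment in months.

78 months

Obstruction enhancement: +7 months
Vulnerable victim enhancement: +32 months
Adjusted term: 90 months + 7 months + 32 months = 129 months
Cooperation with authorities reduction: 30% of 129 months = 38 months (rounded down)
After reduction: 129 − 38 = 91 months
Less time served: 91 months − 13 months = 78 months
Minimum 50 months: 78 months meets the minimum, no increase.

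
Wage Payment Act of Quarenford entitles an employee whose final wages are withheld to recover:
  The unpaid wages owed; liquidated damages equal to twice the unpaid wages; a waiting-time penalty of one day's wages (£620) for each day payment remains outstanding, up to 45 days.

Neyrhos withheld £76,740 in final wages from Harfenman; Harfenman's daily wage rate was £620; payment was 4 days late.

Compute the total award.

£232,700

Doubled: 2 × £76,740 = £153,480
Penalty days: min(4, 45) = 4
Waiting-time penalty: 4 × £620 = £2,480
Total award: £76,740 + £153,480 + £2,480 = £232,700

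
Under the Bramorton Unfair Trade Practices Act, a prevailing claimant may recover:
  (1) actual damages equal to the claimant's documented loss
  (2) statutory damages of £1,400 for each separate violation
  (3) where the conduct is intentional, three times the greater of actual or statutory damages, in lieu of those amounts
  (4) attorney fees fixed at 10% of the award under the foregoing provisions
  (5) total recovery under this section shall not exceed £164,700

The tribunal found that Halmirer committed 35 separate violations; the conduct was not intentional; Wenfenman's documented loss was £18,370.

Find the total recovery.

Total recovery: £74,107

Statutory damages: 35 × £1,400 = £49,000
Conduct not intentional: the in-lieu enhancement does not apply.
Actual plus statutory damages: £18,370 + £49,000 = £67,370
Attorney fees: 10% of £67,370 = £6,737
Total before cap: £67,370 + £6,737 = £74,107
Cap at £164,700: £74,107 is within the cap, no reduction.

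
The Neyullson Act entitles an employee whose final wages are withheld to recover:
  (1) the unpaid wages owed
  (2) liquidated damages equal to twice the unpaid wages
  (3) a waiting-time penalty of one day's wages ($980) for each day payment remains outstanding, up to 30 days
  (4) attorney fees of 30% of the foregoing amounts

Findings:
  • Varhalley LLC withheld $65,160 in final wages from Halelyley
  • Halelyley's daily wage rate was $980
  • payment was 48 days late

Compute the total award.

$292,344

Doubled: 2 × $65,160 = $130,320
Penalty days: min(48, 30) = 30
Waiting-time penalty: 30 × $980 = $29,400
Subtotal: $65,160 + $130,320 + $29,400 = $224,880
Attorney fees: 30% of $224,880 = $67,464
Total award: $224,880 + $67,464 = $292,344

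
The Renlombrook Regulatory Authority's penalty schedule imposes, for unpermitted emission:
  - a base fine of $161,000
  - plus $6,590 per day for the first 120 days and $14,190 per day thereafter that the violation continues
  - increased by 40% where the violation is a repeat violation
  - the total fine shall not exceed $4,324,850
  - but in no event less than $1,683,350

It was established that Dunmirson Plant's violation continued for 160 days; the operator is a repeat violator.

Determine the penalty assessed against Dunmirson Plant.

First 120 days: 120 × $6,590 = $790,800
Remaining days: (160 − 120) × $14,190 = $567,600
Per-day component: $790,800 + $567,600 = $1,358,400
Base plus per-day: $161,000 + $1,358,400 = $1,519,400
Enhancement: 40% of $1,519,400 = $607,760
Enhanced fine: $1,519,400 + $607,760 = $2,127,160
Cap at $4,324,850: $2,127,160 is within the cap, no reduction.
Minimum $1,683,350: $2,127,160 meets the minimum, no increase.

Civil penalty: $2,127,160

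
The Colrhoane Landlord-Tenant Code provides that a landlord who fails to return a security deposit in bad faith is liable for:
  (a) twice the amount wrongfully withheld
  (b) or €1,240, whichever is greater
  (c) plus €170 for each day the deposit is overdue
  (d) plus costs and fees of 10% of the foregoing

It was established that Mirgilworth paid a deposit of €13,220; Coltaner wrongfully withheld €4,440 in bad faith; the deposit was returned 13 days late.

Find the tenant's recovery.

€12,199

Doubled: 2 × €4,440 = €8,880
Minimum €1,240: €8,880 meets the minimum, no increase.
Late-return penalty: 13 × €170 = €2,210
Damages plus late penalty: €8,880 + €2,210 = €11,090
Costs and fees: 10% of €11,090 = €1,109
Total recovery: €11,090 + €1,109 = €12,199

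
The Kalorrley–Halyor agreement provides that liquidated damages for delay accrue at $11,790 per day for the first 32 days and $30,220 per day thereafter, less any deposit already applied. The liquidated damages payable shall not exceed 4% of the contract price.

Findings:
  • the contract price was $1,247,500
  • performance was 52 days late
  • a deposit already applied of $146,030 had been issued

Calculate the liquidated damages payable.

First 32 days: 32 × $11,790 = $377,280
Remaining days: (52 − 32) × $30,220 = $604,400
Accrued per-day damages: $377,280 + $604,400 = $981,680
Less deposit already applied: $981,680 − $146,030 = $835,650
Cap: 4% of $1,247,500 = $49,900
Cap at $49,900: $835,650 exceeds the cap → $49,900

$49,900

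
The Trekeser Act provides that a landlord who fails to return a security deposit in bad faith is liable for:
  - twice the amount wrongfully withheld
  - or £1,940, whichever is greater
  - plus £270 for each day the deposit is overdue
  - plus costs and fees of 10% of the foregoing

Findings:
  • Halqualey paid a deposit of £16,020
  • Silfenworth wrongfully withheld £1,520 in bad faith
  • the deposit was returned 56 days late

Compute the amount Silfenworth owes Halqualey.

£19,976

Doubled: 2 × £1,520 = £3,040
Minimum £1,940: £3,040 meets the minimum, no increase.
Late-return penalty: 56 × £270 = £15,120
Damages plus late penalty: £3,040 + £15,120 = £18,160
Costs and fees: 10% of £18,160 = £1,816
Total recovery: £18,160 + £1,816 = £19,976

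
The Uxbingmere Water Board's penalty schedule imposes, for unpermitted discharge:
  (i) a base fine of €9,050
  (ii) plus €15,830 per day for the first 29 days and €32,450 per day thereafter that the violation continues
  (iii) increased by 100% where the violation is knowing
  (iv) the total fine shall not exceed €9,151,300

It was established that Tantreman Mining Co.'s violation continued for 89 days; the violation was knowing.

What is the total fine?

First 29 days: 29 × €15,830 = €459,070
Remaining days: (89 − 29) × €32,450 = €1,947,000
Per-day component: €459,070 + €1,947,000 = €2,406,070
Base plus per-day: €9,050 + €2,406,070 = €2,415,120
Enhancement: 100% of €2,415,120 = €2,415,120
Enhanced fine: €2,415,120 + €2,415,120 = €4,830,240
Cap at €9,151,300: €4,830,240 is within the cap, no reduction.

Civil penalty: €4,830,240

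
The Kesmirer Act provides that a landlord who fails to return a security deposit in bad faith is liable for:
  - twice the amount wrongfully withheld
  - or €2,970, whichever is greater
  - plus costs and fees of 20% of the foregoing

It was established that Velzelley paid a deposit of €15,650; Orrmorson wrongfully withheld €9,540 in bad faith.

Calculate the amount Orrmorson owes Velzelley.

€22,896

Doubled: 2 × €9,540 = €19,080
Minimum €2,970: €19,080 meets the minimum, no increase.
Costs and fees: 20% of €19,080 = €3,816
Total recovery: €19,080 + €3,816 = €22,896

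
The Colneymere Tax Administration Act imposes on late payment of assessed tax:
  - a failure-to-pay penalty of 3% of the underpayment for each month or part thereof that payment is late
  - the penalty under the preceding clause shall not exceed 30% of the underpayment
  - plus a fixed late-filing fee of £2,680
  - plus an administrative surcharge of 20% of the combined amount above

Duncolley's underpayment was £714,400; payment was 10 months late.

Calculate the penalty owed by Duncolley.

Accrued rate: 3% × 10 = 30%, capped at 30% → 30%
Failure-to-pay penalty: 30% of £714,400 = £214,320
Penalty before surcharge: £214,320 + £2,680 = £217,000
Administrative surcharge: 20% of £217,000 = £43,400
Total penalty: £217,000 + £43,400 = £260,400

£260,400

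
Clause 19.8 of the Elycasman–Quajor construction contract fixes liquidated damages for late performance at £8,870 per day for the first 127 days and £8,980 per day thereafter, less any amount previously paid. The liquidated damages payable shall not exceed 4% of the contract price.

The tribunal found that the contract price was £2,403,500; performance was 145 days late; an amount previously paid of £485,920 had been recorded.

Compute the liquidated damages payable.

First 127 days: 127 × £8,870 = £1,126,490
Remaining days: (145 − 127) × £8,980 = £161,640
Accrued per-day damages: £1,126,490 + £161,640 = £1,288,130
Less amount previously paid: £1,288,130 − £485,920 = £802,210
Cap: 4% of £2,403,500 = £96,140
Cap at £96,140: £802,210 exceeds the cap → £96,140

Liquidated damages: £96,140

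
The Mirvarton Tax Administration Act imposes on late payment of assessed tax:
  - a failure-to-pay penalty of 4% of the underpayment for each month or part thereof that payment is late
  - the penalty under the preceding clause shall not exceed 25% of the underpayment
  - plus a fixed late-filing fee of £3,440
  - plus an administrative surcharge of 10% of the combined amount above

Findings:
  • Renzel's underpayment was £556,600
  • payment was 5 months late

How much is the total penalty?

Accrued rate: 4% × 5 = 20%, capped at 25% → 20%
Failure-to-pay penalty: 20% of £556,600 = £111,320
Penalty before surcharge: £111,320 + £3,440 = £114,760
Administrative surcharge: 10% of £114,760 = £11,476
Total penalty: £114,760 + £11,476 = £126,236

£126,236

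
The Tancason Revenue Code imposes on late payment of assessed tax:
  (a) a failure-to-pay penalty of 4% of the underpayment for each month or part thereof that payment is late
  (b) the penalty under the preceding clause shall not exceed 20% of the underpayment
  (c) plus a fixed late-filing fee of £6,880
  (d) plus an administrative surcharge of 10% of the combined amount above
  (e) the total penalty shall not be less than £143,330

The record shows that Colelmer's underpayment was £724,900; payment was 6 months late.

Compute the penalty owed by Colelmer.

£167,046

Accrued rate: 4% × 6 = 24%, capped at 20% → 20%
Failure-to-pay penalty: 20% of £724,900 = £144,980
Penalty before surcharge: £144,980 + £6,880 = £151,860
Administrative surcharge: 10% of £151,860 = £15,186
Total penalty: £151,860 + £15,186 = £167,046
Minimum £143,330: £167,046 meets the minimum, no increase.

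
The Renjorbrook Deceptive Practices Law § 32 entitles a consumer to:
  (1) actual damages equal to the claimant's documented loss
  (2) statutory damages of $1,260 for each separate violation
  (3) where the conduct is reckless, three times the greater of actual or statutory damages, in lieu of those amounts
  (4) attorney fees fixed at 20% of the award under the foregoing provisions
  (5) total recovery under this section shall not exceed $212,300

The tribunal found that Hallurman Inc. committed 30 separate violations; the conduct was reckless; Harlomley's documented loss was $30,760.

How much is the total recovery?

Statutory damages: 30 × $1,260 = $37,800
Greater of actual damages ($30,760) or statutory damages ($37,800): $37,800
Trebled: 3 × $37,800 = $113,400
Attorney fees: 20% of $113,400 = $22,680
Total before cap: $113,400 + $22,680 = $136,080
Cap at $212,300: $136,080 is within the cap, no reduction.

$136,080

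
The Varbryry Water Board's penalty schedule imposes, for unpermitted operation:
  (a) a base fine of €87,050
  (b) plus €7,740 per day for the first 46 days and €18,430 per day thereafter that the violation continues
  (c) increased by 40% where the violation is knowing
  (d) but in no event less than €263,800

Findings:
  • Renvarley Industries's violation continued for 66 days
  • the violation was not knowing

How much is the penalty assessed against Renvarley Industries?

€811,690

First 46 days: 46 × €7,740 = €356,040
Remaining days: (66 − 46) × €18,430 = €368,600
Per-day component: €356,040 + €368,600 = €724,640
Base plus per-day: €87,050 + €724,640 = €811,690
The violation was not knowing: no 40% increase.
Minimum €263,800: €811,690 meets the minimum, no increase.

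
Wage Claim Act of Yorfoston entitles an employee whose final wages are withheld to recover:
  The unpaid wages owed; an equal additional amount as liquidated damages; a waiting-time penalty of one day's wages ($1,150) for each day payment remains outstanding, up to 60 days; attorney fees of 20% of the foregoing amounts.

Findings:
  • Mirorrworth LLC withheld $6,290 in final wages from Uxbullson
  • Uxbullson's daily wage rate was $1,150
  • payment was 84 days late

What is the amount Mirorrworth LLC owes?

$97,896

Liquidated damages (equal amount): $6,290
Penalty days: min(84, 60) = 60
Waiting-time penalty: 60 × $1,150 = $69,000
Subtotal: $6,290 + $6,290 + $69,000 = $81,580
Attorney fees: 20% of $81,580 = $16,316
Total award: $81,580 + $16,316 = $97,896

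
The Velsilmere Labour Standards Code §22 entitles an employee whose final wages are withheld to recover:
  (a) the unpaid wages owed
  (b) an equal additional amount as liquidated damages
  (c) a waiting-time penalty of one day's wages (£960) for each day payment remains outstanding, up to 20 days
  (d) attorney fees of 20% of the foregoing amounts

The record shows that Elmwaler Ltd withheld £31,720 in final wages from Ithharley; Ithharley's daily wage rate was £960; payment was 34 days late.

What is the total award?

Liquidated damages (equal amount): £31,720
Penalty days: min(34, 20) = 20
Waiting-time penalty: 20 × £960 = £19,200
Subtotal: £31,720 + £31,720 + £19,200 = £82,640
Attorney fees: 20% of £82,640 = £16,528
Total award: £82,640 + £16,528 = £99,168

£99,168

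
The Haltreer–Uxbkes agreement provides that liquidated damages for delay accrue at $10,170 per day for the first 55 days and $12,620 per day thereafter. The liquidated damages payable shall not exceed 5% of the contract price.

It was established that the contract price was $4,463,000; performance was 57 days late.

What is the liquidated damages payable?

First 55 days: 55 × $10,170 = $559,350
Remaining days: (57 − 55) × $12,620 = $25,240
Accrued per-day damages: $559,350 + $25,240 = $584,590
Cap: 5% of $4,463,000 = $223,150
Cap at $223,150: $584,590 exceeds the cap → $223,150

$223,150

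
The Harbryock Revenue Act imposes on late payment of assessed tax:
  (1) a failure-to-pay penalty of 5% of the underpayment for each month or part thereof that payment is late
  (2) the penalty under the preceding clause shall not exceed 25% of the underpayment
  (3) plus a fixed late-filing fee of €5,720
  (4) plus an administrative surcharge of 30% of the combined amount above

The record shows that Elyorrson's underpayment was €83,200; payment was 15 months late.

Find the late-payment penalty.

Accrued rate: 5% × 15 = 75%, capped at 25% → 25%
Failure-to-pay penalty: 25% of €83,200 = €20,800
Penalty before surcharge: €20,800 + €5,720 = €26,520
Administrative surcharge: 30% of €26,520 = €7,956
Total penalty: €26,520 + €7,956 = €34,476

€34,476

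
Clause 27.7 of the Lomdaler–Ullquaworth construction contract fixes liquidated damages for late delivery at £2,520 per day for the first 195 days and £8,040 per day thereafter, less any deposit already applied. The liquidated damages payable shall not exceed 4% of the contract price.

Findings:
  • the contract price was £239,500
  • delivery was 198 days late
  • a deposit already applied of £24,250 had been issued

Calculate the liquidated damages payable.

First 195 days: 195 × £2,520 = £491,400
Remaining days: (198 − 195) × £8,040 = £24,120
Accrued per-day damages: £491,400 + £24,120 = £515,520
Less deposit already applied: £515,520 − £24,250 = £491,270
Cap: 4% of £239,500 = £9,580
Cap at £9,580: £491,270 exceeds the cap → £9,580

£9,580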